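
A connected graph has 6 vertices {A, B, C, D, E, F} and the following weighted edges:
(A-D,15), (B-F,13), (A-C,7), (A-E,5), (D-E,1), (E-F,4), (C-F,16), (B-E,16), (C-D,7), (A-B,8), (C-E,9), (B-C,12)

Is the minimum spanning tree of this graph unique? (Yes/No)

Kruskal: consider edges lightest-first.
D-E (1): add — endpoints in different components.
E-F (4): add — endpoints in different components.
A-E (5): add — endpoints in different components.
A-C (7): add — endpoints in different components.
C-D (7): skip — C and D already connected.
A-B (8): add — endpoints in different components.
Non-tree edge C-D has weight 7, equal to the heaviest edge on its tree cycle — swapping gives another MST of the same weight. Not unique.

No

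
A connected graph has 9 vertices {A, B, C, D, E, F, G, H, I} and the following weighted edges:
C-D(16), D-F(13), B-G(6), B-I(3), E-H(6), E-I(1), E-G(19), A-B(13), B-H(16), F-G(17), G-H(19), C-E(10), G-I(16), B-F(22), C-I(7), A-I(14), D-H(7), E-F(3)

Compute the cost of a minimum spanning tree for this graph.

Grow the tree from H using Prim:
Step 1: cheapest edge leaving the tree is E-H (6); add E.
Step 2: cheapest edge leaving the tree is E-I (1); add I.
Step 3: cheapest edge leaving the tree is B-I (3); add B.
Step 4: cheapest edge leaving the tree is E-F (3); add F.
Step 5: cheapest edge leaving the tree is B-G (6); add G.
Step 6: cheapest edge leaving the tree is C-I (7); add C.
Step 7: cheapest edge leaving the tree is D-H (7); add D.
Step 8: cheapest edge leaving the tree is A-B (13); add A.
MST edges: E-H, E-I, B-I, E-F, B-G, C-I, D-H, A-B; total weight 6+1+3+3+6+7+7+13 = 46.

46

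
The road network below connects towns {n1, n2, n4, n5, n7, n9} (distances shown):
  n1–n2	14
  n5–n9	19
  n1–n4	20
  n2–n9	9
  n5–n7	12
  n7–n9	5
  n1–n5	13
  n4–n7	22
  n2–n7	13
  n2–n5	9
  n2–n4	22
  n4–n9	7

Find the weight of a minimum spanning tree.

43

Kruskal: consider edges lightest-first.
n7–n9 (5): add — endpoints in different components.
n4–n9 (7): add — endpoints in different components.
n2–n5 (9): add — endpoints in different components.
n2–n9 (9): add — endpoints in different components.
n5–n7 (12): skip — n5 and n7 already connected.
n1–n5 (13): add — endpoints in different components.
MST edges: n7–n9, n4–n9, n2–n5, n2–n9, n1–n5; total weight 5+7+9+9+13 = 43.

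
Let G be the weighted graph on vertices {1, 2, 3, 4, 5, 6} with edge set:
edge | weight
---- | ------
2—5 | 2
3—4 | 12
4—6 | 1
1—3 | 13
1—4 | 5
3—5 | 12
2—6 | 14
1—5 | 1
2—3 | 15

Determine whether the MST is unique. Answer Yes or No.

Sort edges by weight, then run Kruskal:
1—5 (1): add — endpoints in different components.
4—6 (1): add — endpoints in different components.
2—5 (2): add — endpoints in different components.
1—4 (5): add — endpoints in different components.
3—4 (12): add — endpoints in different components.
Non-tree edge 3—5 has weight 12, equal to the heaviest edge on its tree cycle — swapping gives another MST of the same weight. Not unique.

No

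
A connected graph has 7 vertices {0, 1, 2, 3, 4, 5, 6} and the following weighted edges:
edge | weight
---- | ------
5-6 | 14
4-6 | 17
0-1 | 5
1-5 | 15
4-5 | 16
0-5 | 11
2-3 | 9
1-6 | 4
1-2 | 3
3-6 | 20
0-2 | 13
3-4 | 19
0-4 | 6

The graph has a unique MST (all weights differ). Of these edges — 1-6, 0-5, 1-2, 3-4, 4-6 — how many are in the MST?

Sort edges by weight, then run Kruskal:
1-2 (3): add — endpoints in different components.
1-6 (4): add — endpoints in different components.
0-1 (5): add — endpoints in different components.
0-4 (6): add — endpoints in different components.
2-3 (9): add — endpoints in different components.
0-5 (11): add — endpoints in different components.
MST edge set: {1-2, 1-6, 0-1, 0-4, 2-3, 0-5}.
Of the listed edges, {1-6, 0-5, 1-2} are in the MST → 3.

3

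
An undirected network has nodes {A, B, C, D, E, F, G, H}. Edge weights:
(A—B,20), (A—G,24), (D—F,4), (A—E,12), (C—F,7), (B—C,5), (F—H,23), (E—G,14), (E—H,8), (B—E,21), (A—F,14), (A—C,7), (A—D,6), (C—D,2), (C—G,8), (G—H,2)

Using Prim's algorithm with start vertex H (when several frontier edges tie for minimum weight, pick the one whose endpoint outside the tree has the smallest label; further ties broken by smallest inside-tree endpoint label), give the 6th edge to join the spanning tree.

A-D

Prim's algorithm from H:
Step 1: cheapest edge leaving the tree is G—H (2); add G.
Step 2: cheapest edge leaving the tree is C—G (8); add C.
Step 3: cheapest edge leaving the tree is C—D (2); add D.
Step 4: cheapest edge leaving the tree is D—F (4); add F.
Step 5: cheapest edge leaving the tree is B—C (5); add B.
Step 6: cheapest edge leaving the tree is A—D (6); add A.
Step 7: cheapest edge leaving the tree is E—H (8); add E.
The 6th edge added is A—D.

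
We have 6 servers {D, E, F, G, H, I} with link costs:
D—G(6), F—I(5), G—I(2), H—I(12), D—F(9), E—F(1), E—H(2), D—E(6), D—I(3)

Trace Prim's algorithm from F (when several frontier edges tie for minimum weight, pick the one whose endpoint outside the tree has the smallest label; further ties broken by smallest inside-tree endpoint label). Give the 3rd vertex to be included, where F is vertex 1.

Prim, starting at F.
Step 1: frontier [E—F 1, F—I 5, D—F 9] → take E—F (1); add E.
Step 2: frontier [E—H 2, D—E 6, F—I 5, D—F 9] → take E—H (2); add H.
Step 3: frontier [D—E 6, F—I 5, D—F 9, H—I 12] → take F—I (5); add I.
Step 4: frontier [D—E 6, D—F 9, G—I 2, D—I 3] → take G—I (2); add G.
Step 5: frontier [D—E 6, D—F 9, D—G 6, D—I 3] → take D—I (3); add D.
Vertex order: F, E, H, I, G, D. The 3rd vertex is H.

H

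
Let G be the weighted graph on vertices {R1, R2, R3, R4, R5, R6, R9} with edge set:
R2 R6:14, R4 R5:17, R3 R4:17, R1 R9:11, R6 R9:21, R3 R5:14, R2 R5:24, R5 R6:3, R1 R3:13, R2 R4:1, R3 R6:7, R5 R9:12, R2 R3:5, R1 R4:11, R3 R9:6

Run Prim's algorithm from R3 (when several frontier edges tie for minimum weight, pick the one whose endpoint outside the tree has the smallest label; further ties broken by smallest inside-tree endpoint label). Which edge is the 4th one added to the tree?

R3-R6

Grow the tree from R3 using Prim:
Step 1: cheapest edge leaving the tree is R2 R3 (5); add R2.
Step 2: cheapest edge leaving the tree is R2 R4 (1); add R4.
Step 3: cheapest edge leaving the tree is R3 R9 (6); add R9.
Step 4: cheapest edge leaving the tree is R3 R6 (7); add R6.
Step 5: cheapest edge leaving the tree is R5 R6 (3); add R5.
Step 6: cheapest edge leaving the tree is R1 R4 (11); add R1.
The 4th edge added is R3 R6.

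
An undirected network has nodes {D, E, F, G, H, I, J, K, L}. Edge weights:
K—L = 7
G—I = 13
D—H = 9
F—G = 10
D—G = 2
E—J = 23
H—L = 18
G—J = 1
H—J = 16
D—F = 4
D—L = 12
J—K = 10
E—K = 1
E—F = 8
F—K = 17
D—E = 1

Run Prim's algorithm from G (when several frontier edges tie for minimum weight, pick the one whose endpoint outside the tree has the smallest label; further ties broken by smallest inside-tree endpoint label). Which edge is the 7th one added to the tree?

Prim, starting at G.
Step 1: cheapest edge leaving the tree is G—J (1); add J.
Step 2: cheapest edge leaving the tree is D—G (2); add D.
Step 3: cheapest edge leaving the tree is D—E (1); add E.
Step 4: cheapest edge leaving the tree is E—K (1); add K.
Step 5: cheapest edge leaving the tree is D—F (4); add F.
Step 6: cheapest edge leaving the tree is K—L (7); add L.
Step 7: cheapest edge leaving the tree is D—H (9); add H.
Step 8: cheapest edge leaving the tree is G—I (13); add I.
The 7th edge added is D—H.

D-H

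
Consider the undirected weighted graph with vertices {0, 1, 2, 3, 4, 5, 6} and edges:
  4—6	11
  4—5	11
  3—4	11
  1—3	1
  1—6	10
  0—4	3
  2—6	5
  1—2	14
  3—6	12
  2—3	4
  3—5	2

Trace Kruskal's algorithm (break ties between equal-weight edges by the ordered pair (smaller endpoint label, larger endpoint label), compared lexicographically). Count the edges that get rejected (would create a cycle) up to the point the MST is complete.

1

Kruskal: consider edges lightest-first.
1—3 (1): add — endpoints in different components.
3—5 (2): add — endpoints in different components.
0—4 (3): add — endpoints in different components.
2—3 (4): add — endpoints in different components.
2—6 (5): add — endpoints in different components.
1—6 (10): skip — 1 and 6 already connected.
3—4 (11): add — endpoints in different components.
Edges rejected before the tree was complete: 1.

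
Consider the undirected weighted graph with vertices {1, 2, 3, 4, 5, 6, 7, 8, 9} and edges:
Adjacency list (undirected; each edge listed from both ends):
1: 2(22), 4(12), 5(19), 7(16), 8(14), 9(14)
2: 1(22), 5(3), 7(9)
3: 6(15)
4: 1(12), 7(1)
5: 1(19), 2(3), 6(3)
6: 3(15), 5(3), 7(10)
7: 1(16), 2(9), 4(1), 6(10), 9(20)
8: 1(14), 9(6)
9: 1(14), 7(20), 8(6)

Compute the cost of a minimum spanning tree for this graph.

Prim, starting at 7.
Step 1: cheapest edge leaving the tree is 4–7 (1); add 4.
Step 2: cheapest edge leaving the tree is 2–7 (9); add 2.
Step 3: cheapest edge leaving the tree is 2–5 (3); add 5.
Step 4: cheapest edge leaving the tree is 5–6 (3); add 6.
Step 5: cheapest edge leaving the tree is 1–4 (12); add 1.
Step 6: cheapest edge leaving the tree is 1–8 (14); add 8.
Step 7: cheapest edge leaving the tree is 8–9 (6); add 9.
Step 8: cheapest edge leaving the tree is 3–6 (15); add 3.
MST edges: 4–7, 2–7, 2–5, 5–6, 1–4, 1–8, 8–9, 3–6; total weight 1+9+3+3+12+14+6+15 = 63.

63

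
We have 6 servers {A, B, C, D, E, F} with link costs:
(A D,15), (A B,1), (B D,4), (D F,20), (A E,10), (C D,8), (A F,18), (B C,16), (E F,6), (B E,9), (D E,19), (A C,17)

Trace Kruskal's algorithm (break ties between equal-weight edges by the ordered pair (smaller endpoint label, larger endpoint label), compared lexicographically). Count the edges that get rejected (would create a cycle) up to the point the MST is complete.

Sort edges by weight, then run Kruskal:
A B (1): add. Components now {A,B} {C} {D} {E} {F}
B D (4): add. Components now {A,B,D} {C} {E} {F}
E F (6): add. Components now {A,B,D} {C} {E,F}
C D (8): add. Components now {A,B,C,D} {E,F}
B E (9): add. Components now {A,B,C,D,E,F}
Edges rejected before the tree was complete: 0.

0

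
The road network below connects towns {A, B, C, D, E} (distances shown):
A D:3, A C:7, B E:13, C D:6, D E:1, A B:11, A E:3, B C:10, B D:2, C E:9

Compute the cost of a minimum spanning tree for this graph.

12

Grow the tree from E using Prim:
Step 1: frontier [D E 1, A E 3, C E 9, B E 13] → take D E (1); add D.
Step 2: frontier [B D 2, A D 3, C D 6, A E 3, C E 9, B E 13] → take B D (2); add B.
Step 3: frontier [B C 10, A B 11, A D 3, C D 6, A E 3, C E 9] → take A D (3); add A.
Step 4: frontier [A C 7, B C 10, C D 6, C E 9] → take C D (6); add C.
MST edges: D E, B D, A D, C D; total weight 1+2+3+6 = 12.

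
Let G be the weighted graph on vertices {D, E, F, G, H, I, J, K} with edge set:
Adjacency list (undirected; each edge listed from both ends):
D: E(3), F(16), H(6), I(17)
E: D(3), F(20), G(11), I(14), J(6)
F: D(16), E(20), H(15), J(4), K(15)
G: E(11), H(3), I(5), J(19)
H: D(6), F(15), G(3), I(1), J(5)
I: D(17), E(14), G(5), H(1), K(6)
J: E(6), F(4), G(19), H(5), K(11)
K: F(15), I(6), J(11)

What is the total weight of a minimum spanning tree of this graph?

28

Prim's algorithm from H:
Step 1: cheapest edge leaving the tree is H—I (1); add I.
Step 2: cheapest edge leaving the tree is G—H (3); add G.
Step 3: cheapest edge leaving the tree is H—J (5); add J.
Step 4: cheapest edge leaving the tree is F—J (4); add F.
Step 5: cheapest edge leaving the tree is D—H (6); add D.
Step 6: cheapest edge leaving the tree is D—E (3); add E.
Step 7: cheapest edge leaving the tree is I—K (6); add K.
MST edges: H—I, G—H, H—J, F—J, D—H, D—E, I—K; total weight 1+3+5+4+6+3+6 = 28.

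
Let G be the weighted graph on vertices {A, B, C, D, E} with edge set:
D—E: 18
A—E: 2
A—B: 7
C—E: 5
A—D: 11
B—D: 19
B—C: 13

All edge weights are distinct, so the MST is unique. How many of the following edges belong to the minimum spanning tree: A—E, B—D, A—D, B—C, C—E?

3

Sort edges by weight, then run Kruskal:
A—E (2): add — endpoints in different components.
C—E (5): add — endpoints in different components.
A—B (7): add — endpoints in different components.
A—D (11): add — endpoints in different components.
MST edge set: {A—E, C—E, A—B, A—D}.
Of the listed edges, {A—E, A—D, C—E} are in the MST → 3.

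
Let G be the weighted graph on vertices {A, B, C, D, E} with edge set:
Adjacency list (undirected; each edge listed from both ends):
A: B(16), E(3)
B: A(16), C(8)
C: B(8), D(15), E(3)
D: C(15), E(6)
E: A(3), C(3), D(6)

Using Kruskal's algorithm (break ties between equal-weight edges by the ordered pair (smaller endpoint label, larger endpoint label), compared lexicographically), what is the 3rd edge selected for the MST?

D-E

Kruskal's algorithm — process edges by increasing weight (ties by edge label):
A—E (3): add — endpoints in different components.
C—E (3): add — endpoints in different components.
D—E (6): add — endpoints in different components.
B—C (8): add — endpoints in different components.
The 3rd edge added is D—E.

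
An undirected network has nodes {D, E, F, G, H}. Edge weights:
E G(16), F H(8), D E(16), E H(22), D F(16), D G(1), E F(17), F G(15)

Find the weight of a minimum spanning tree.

Prim, starting at G.
Step 1: frontier [D G 1, F G 15, E G 16] → take D G (1); add D.
Step 2: frontier [D E 16, D F 16, F G 15, E G 16] → take F G (15); add F.
Step 3: frontier [D E 16, F H 8, E F 17, E G 16] → take F H (8); add H.
Step 4: frontier [D E 16, E F 17, E G 16, E H 22] → take D E (16); add E.
MST edges: D G, F G, F H, D E; total weight 1+15+8+16 = 40.

40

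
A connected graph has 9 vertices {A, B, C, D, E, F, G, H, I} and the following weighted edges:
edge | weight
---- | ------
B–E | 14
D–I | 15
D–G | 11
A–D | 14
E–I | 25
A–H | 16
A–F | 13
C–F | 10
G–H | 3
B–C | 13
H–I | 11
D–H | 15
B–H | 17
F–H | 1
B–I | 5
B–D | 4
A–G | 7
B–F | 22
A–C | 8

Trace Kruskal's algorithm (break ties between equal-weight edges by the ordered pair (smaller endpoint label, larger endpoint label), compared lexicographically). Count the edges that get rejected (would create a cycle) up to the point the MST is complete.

5

Kruskal: consider edges lightest-first.
F–H (1): add — endpoints in different components.
G–H (3): add — endpoints in different components.
B–D (4): add — endpoints in different components.
B–I (5): add — endpoints in different components.
A–G (7): add — endpoints in different components.
A–C (8): add — endpoints in different components.
C–F (10): skip — C and F already connected.
D–G (11): add — endpoints in different components.
H–I (11): skip — H and I already connected.
A–F (13): skip — A and F already connected.
B–C (13): skip — B and C already connected.
A–D (14): skip — A and D already connected.
B–E (14): add — endpoints in different components.
Edges rejected before the tree was complete: 5.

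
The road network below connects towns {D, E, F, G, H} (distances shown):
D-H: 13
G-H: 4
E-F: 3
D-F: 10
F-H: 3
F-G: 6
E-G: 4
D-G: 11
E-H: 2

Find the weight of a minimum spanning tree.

Kruskal's algorithm — process edges by increasing weight (ties by edge label):
E-H (2): add — endpoints in different components.
E-F (3): add — endpoints in different components.
F-H (3): skip — F and H already connected.
E-G (4): add — endpoints in different components.
G-H (4): skip — G and H already connected.
F-G (6): skip — F and G already connected.
D-F (10): add — endpoints in different components.
MST edges: E-H, E-F, E-G, D-F; total weight 2+3+4+10 = 19.

19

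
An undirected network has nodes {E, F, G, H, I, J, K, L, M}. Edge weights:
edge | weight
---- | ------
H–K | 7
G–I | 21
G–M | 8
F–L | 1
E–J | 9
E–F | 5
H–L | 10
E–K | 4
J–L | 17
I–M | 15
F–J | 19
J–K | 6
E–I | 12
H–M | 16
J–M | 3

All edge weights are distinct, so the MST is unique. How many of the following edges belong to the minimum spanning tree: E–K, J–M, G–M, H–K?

Kruskal's algorithm — process edges by increasing weight (ties by edge label):
F–L (1): add — endpoints in different components.
J–M (3): add — endpoints in different components.
E–K (4): add — endpoints in different components.
E–F (5): add — endpoints in different components.
J–K (6): add — endpoints in different components.
H–K (7): add — endpoints in different components.
G–M (8): add — endpoints in different components.
E–J (9): skip — E and J already connected.
H–L (10): skip — H and L already connected.
E–I (12): add — endpoints in different components.
MST edge set: {F–L, J–M, E–K, E–F, J–K, H–K, G–M, E–I}.
Of the listed edges, {E–K, J–M, G–M, H–K} are in the MST → 4.

4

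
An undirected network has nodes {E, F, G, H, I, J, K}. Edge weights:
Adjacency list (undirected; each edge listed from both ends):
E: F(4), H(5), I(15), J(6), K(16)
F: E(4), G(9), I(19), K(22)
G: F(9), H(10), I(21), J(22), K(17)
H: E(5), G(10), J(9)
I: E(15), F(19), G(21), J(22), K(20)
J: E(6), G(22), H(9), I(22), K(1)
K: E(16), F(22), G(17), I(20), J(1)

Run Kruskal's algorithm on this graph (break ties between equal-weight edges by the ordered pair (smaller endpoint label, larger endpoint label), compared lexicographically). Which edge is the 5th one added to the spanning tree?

Kruskal: consider edges lightest-first.
J—K (1): add — endpoints in different components.
E—F (4): add — endpoints in different components.
E—H (5): add — endpoints in different components.
E—J (6): add — endpoints in different components.
F—G (9): add — endpoints in different components.
H—J (9): skip — H and J already connected.
G—H (10): skip — G and H already connected.
E—I (15): add — endpoints in different components.
The 5th edge added is F—G.

F-G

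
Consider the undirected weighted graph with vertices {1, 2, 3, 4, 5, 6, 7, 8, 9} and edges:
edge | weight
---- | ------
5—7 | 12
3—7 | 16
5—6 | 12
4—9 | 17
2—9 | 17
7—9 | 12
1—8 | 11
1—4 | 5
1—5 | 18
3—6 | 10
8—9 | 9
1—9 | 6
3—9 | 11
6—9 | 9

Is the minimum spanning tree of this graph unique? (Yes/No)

No

Kruskal: consider edges lightest-first.
1—4 (5): add — endpoints in different components.
1—9 (6): add — endpoints in different components.
6—9 (9): add — endpoints in different components.
8—9 (9): add — endpoints in different components.
3—6 (10): add — endpoints in different components.
1—8 (11): skip — 1 and 8 already connected.
3—9 (11): skip — 3 and 9 already connected.
5—6 (12): add — endpoints in different components.
5—7 (12): add — endpoints in different components.
7—9 (12): skip — 7 and 9 already connected.
3—7 (16): skip — 3 and 7 already connected.
2—9 (17): add — endpoints in different components.
Non-tree edge 7—9 has weight 12, equal to the heaviest edge on its tree cycle — swapping gives another MST of the same weight. Not unique.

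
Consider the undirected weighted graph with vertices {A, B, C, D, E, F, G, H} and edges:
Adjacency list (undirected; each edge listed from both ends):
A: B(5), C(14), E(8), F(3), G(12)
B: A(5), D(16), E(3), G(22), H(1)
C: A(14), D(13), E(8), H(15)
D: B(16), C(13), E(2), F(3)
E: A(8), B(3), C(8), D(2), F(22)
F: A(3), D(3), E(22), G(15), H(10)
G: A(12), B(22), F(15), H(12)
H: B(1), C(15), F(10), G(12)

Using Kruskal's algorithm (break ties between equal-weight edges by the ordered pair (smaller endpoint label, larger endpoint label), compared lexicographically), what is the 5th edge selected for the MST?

D-F

Kruskal's algorithm — process edges by increasing weight (ties by edge label):
B H (1): add — endpoints in different components.
D E (2): add — endpoints in different components.
A F (3): add — endpoints in different components.
B E (3): add — endpoints in different components.
D F (3): add — endpoints in different components.
A B (5): skip — A and B already connected.
A E (8): skip — A and E already connected.
C E (8): add — endpoints in different components.
F H (10): skip — F and H already connected.
A G (12): add — endpoints in different components.
The 5th edge added is D F.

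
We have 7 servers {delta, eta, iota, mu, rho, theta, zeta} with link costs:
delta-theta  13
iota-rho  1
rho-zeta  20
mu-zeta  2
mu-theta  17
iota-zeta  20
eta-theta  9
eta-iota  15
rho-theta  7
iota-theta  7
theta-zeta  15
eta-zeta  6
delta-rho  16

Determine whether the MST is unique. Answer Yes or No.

No

Sort edges by weight, then run Kruskal:
iota-rho (1): add. Components now {iota,rho} {eta} {delta} {mu} {theta} {zeta}
mu-zeta (2): add. Components now {iota,rho} {eta} {delta} {mu,zeta} {theta}
eta-zeta (6): add. Components now {iota,rho} {eta,mu,zeta} {delta} {theta}
iota-theta (7): add. Components now {iota,rho,theta} {eta,mu,zeta} {delta}
rho-theta (7): skip — theta and rho already connected.
eta-theta (9): add. Components now {eta,iota,mu,rho,theta,zeta} {delta}
delta-theta (13): add. Components now {delta,eta,iota,mu,rho,theta,zeta}
Non-tree edge rho-theta has weight 7, equal to the heaviest edge on its tree cycle — swapping gives another MST of the same weight. Not unique.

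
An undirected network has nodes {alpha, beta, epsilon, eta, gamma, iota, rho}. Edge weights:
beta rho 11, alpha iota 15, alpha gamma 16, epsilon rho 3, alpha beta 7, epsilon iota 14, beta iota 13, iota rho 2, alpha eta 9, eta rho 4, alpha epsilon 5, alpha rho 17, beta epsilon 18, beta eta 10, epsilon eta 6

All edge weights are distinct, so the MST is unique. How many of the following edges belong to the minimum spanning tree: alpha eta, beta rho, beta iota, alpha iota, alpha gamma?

Sort edges by weight, then run Kruskal:
iota rho (2): add. Components now {alpha} {iota,rho} {gamma} {beta} {epsilon} {eta}
epsilon rho (3): add. Components now {alpha} {epsilon,iota,rho} {gamma} {beta} {eta}
eta rho (4): add. Components now {alpha} {epsilon,eta,iota,rho} {gamma} {beta}
alpha epsilon (5): add. Components now {alpha,epsilon,eta,iota,rho} {gamma} {beta}
epsilon eta (6): skip — epsilon and eta already connected.
alpha beta (7): add. Components now {alpha,beta,epsilon,eta,iota,rho} {gamma}
alpha eta (9): skip — alpha and eta already connected.
beta eta (10): skip — beta and eta already connected.
beta rho (11): skip — rho and beta already connected.
beta iota (13): skip — iota and beta already connected.
epsilon iota (14): skip — iota and epsilon already connected.
alpha iota (15): skip — alpha and iota already connected.
alpha gamma (16): add. Components now {alpha,beta,epsilon,eta,gamma,iota,rho}
MST edge set: {iota rho, epsilon rho, eta rho, alpha epsilon, alpha beta, alpha gamma}.
Of the listed edges, {alpha gamma} are in the MST → 1.

1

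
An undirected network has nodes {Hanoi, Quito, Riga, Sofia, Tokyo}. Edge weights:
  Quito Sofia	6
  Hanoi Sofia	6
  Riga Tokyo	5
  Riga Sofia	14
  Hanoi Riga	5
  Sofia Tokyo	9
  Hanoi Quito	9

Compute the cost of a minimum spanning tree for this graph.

Prim, starting at Quito.
Step 1: cheapest edge leaving the tree is Quito Sofia (6); add Sofia.
Step 2: cheapest edge leaving the tree is Hanoi Sofia (6); add Hanoi.
Step 3: cheapest edge leaving the tree is Hanoi Riga (5); add Riga.
Step 4: cheapest edge leaving the tree is Riga Tokyo (5); add Tokyo.
MST edges: Quito Sofia, Hanoi Sofia, Hanoi Riga, Riga Tokyo; total weight 6+6+5+5 = 22.

22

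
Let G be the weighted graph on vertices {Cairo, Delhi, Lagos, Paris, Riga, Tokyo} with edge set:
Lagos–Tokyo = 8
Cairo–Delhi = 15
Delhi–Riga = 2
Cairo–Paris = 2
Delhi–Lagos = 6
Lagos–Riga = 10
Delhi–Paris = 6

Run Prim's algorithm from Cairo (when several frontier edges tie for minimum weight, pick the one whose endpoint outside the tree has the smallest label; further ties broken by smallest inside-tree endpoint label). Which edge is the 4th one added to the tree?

Delhi-Lagos

Prim, starting at Cairo.
Step 1: frontier [Cairo–Paris 2, Cairo–Delhi 15] → take Cairo–Paris (2); add Paris.
Step 2: frontier [Cairo–Delhi 15, Delhi–Paris 6] → take Delhi–Paris (6); add Delhi.
Step 3: frontier [Delhi–Riga 2, Delhi–Lagos 6] → take Delhi–Riga (2); add Riga.
Step 4: frontier [Delhi–Lagos 6, Lagos–Riga 10] → take Delhi–Lagos (6); add Lagos.
Step 5: frontier [Lagos–Tokyo 8] → take Lagos–Tokyo (8); add Tokyo.
The 4th edge added is Delhi–Lagos.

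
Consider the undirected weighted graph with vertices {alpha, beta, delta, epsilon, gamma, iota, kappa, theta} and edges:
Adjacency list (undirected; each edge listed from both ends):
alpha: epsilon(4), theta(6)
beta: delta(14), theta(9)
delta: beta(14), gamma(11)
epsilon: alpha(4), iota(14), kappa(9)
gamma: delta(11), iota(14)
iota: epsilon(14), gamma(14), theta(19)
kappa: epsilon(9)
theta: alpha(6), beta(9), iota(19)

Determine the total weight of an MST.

67

Grow the tree from epsilon using Prim:
Step 1: cheapest edge leaving the tree is alpha epsilon (4); add alpha.
Step 2: cheapest edge leaving the tree is alpha theta (6); add theta.
Step 3: cheapest edge leaving the tree is beta theta (9); add beta.
Step 4: cheapest edge leaving the tree is epsilon kappa (9); add kappa.
Step 5: cheapest edge leaving the tree is beta delta (14); add delta.
Step 6: cheapest edge leaving the tree is delta gamma (11); add gamma.
Step 7: cheapest edge leaving the tree is epsilon iota (14); add iota.
MST edges: alpha epsilon, alpha theta, beta theta, epsilon kappa, beta delta, delta gamma, epsilon iota; total weight 4+6+9+9+14+11+14 = 67.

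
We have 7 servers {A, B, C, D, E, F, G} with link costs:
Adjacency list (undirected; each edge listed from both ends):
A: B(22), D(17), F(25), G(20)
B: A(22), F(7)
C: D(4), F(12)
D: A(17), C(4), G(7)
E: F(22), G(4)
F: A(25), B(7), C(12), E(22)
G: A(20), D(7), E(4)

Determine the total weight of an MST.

51

Kruskal's algorithm — process edges by increasing weight (ties by edge label):
C-D (4): add — endpoints in different components.
E-G (4): add — endpoints in different components.
B-F (7): add — endpoints in different components.
D-G (7): add — endpoints in different components.
C-F (12): add — endpoints in different components.
A-D (17): add — endpoints in different components.
MST edges: C-D, E-G, B-F, D-G, C-F, A-D; total weight 4+4+7+7+12+17 = 51.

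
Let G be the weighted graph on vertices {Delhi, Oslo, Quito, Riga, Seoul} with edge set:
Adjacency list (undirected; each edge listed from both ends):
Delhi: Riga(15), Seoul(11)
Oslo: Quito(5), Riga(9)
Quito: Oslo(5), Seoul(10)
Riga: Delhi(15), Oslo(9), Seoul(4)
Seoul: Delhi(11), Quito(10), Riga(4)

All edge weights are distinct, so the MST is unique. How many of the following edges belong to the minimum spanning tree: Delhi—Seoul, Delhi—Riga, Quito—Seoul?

1

Kruskal: consider edges lightest-first.
Riga—Seoul (4): add. Components now {Riga,Seoul} {Quito} {Delhi} {Oslo}
Oslo—Quito (5): add. Components now {Riga,Seoul} {Oslo,Quito} {Delhi}
Oslo—Riga (9): add. Components now {Oslo,Quito,Riga,Seoul} {Delhi}
Quito—Seoul (10): skip — Seoul and Quito already connected.
Delhi—Seoul (11): add. Components now {Delhi,Oslo,Quito,Riga,Seoul}
MST edge set: {Riga—Seoul, Oslo—Quito, Oslo—Riga, Delhi—Seoul}.
Of the listed edges, {Delhi—Seoul} are in the MST → 1.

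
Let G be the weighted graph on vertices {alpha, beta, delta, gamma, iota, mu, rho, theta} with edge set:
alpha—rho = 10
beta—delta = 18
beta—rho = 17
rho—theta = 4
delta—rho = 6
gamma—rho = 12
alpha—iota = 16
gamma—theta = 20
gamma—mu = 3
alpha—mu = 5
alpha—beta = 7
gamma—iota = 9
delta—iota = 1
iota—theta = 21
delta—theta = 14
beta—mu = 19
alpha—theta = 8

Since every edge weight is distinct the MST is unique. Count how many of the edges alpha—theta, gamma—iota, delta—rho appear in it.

Sort edges by weight, then run Kruskal:
delta—iota (1): add — endpoints in different components.
gamma—mu (3): add — endpoints in different components.
rho—theta (4): add — endpoints in different components.
alpha—mu (5): add — endpoints in different components.
delta—rho (6): add — endpoints in different components.
alpha—beta (7): add — endpoints in different components.
alpha—theta (8): add — endpoints in different components.
MST edge set: {delta—iota, gamma—mu, rho—theta, alpha—mu, delta—rho, alpha—beta, alpha—theta}.
Of the listed edges, {alpha—theta, delta—rho} are in the MST → 2.

2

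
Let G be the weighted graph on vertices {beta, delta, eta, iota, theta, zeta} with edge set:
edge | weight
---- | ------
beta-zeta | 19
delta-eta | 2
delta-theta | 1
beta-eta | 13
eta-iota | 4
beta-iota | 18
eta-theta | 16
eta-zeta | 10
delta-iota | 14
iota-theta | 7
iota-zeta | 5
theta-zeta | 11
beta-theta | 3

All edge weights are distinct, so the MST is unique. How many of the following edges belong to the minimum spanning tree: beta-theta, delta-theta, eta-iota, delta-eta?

4

Kruskal's algorithm — process edges by increasing weight (ties by edge label):
delta-theta (1): add — endpoints in different components.
delta-eta (2): add — endpoints in different components.
beta-theta (3): add — endpoints in different components.
eta-iota (4): add — endpoints in different components.
iota-zeta (5): add — endpoints in different components.
MST edge set: {delta-theta, delta-eta, beta-theta, eta-iota, iota-zeta}.
Of the listed edges, {beta-theta, delta-theta, eta-iota, delta-eta} are in the MST → 4.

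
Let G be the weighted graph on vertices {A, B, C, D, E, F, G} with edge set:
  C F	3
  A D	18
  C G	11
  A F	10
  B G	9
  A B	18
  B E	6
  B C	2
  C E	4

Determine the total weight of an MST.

Sort edges by weight, then run Kruskal:
B C (2): add. Components now {A} {B,C} {D} {E} {F} {G}
C F (3): add. Components now {A} {B,C,F} {D} {E} {G}
C E (4): add. Components now {A} {B,C,E,F} {D} {G}
B E (6): skip — B and E already connected.
B G (9): add. Components now {A} {B,C,E,F,G} {D}
A F (10): add. Components now {A,B,C,E,F,G} {D}
C G (11): skip — C and G already connected.
A B (18): skip — A and B already connected.
A D (18): add. Components now {A,B,C,D,E,F,G}
MST edges: B C, C F, C E, B G, A F, A D; total weight 2+3+4+9+10+18 = 46.

46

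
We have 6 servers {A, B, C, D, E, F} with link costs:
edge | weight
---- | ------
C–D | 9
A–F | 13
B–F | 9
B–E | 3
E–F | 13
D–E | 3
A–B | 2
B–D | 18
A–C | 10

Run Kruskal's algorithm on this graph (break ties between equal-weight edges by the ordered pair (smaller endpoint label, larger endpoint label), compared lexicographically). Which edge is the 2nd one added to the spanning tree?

B-E

Kruskal's algorithm — process edges by increasing weight (ties by edge label):
A–B (2): add. Components now {A,B} {C} {D} {E} {F}
B–E (3): add. Components now {A,B,E} {C} {D} {F}
D–E (3): add. Components now {A,B,D,E} {C} {F}
B–F (9): add. Components now {A,B,D,E,F} {C}
C–D (9): add. Components now {A,B,C,D,E,F}
The 2nd edge added is B–E.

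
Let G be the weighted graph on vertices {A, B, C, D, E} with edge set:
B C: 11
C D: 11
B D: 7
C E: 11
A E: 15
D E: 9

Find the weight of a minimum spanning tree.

Sort edges by weight, then run Kruskal:
B D (7): add. Components now {A} {B,D} {C} {E}
D E (9): add. Components now {A} {B,D,E} {C}
B C (11): add. Components now {A} {B,C,D,E}
C D (11): skip — C and D already connected.
C E (11): skip — C and E already connected.
A E (15): add. Components now {A,B,C,D,E}
MST edges: B D, D E, B C, A E; total weight 7+9+11+15 = 42.

42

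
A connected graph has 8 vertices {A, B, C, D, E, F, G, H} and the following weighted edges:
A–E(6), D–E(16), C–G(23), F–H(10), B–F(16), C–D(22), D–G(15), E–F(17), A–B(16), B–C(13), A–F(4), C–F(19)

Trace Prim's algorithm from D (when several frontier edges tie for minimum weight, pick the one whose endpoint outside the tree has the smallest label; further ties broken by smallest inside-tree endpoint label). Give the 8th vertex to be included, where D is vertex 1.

C

Prim, starting at D.
Step 1: frontier [D–G 15, D–E 16, C–D 22] → take D–G (15); add G.
Step 2: frontier [D–E 16, C–D 22, C–G 23] → take D–E (16); add E.
Step 3: frontier [C–D 22, A–E 6, E–F 17, C–G 23] → take A–E (6); add A.
Step 4: frontier [A–F 4, A–B 16, C–D 22, E–F 17, C–G 23] → take A–F (4); add F.
Step 5: frontier [A–B 16, C–D 22, F–H 10, B–F 16, C–F 19, C–G 23] → take F–H (10); add H.
Step 6: frontier [A–B 16, C–D 22, B–F 16, C–F 19, C–G 23] → take A–B (16); add B.
Step 7: frontier [B–C 13, C–D 22, C–F 19, C–G 23] → take B–C (13); add C.
Vertex order: D, G, E, A, F, H, B, C. The 8th vertex is C.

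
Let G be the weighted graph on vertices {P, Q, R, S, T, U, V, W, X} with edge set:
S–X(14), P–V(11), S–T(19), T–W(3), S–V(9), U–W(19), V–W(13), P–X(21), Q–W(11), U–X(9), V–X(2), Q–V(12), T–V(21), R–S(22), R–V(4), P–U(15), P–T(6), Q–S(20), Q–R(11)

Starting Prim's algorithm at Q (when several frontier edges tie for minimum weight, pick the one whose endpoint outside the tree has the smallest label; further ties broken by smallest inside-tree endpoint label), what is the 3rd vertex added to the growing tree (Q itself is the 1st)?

V

Prim, starting at Q.
Step 1: cheapest edge leaving the tree is Q–R (11); add R.
Step 2: cheapest edge leaving the tree is R–V (4); add V.
Step 3: cheapest edge leaving the tree is V–X (2); add X.
Step 4: cheapest edge leaving the tree is S–V (9); add S.
Step 5: cheapest edge leaving the tree is U–X (9); add U.
Step 6: cheapest edge leaving the tree is P–V (11); add P.
Step 7: cheapest edge leaving the tree is P–T (6); add T.
Step 8: cheapest edge leaving the tree is T–W (3); add W.
Vertex order: Q, R, V, X, S, U, P, T, W. The 3rd vertex is V.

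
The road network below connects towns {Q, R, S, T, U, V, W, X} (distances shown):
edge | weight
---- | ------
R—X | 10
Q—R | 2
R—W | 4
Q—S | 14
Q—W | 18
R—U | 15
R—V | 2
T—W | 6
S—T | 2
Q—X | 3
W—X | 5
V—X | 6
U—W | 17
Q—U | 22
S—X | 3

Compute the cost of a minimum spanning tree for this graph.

31

Kruskal: consider edges lightest-first.
Q—R (2): add — endpoints in different components.
R—V (2): add — endpoints in different components.
S—T (2): add — endpoints in different components.
Q—X (3): add — endpoints in different components.
S—X (3): add — endpoints in different components.
R—W (4): add — endpoints in different components.
W—X (5): skip — W and X already connected.
T—W (6): skip — W and T already connected.
V—X (6): skip — V and X already connected.
R—X (10): skip — R and X already connected.
Q—S (14): skip — S and Q already connected.
R—U (15): add — endpoints in different components.
MST edges: Q—R, R—V, S—T, Q—X, S—X, R—W, R—U; total weight 2+2+2+3+3+4+15 = 31.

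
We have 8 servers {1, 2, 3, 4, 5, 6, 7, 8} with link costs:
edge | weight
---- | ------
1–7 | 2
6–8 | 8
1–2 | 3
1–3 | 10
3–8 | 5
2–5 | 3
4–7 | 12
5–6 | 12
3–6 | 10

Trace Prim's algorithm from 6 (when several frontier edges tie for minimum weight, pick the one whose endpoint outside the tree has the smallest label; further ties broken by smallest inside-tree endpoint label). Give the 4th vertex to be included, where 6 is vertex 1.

Prim's algorithm from 6:
Step 1: frontier [6–8 8, 3–6 10, 5–6 12] → take 6–8 (8); add 8.
Step 2: frontier [3–6 10, 5–6 12, 3–8 5] → take 3–8 (5); add 3.
Step 3: frontier [1–3 10, 5–6 12] → take 1–3 (10); add 1.
Step 4: frontier [1–7 2, 1–2 3, 5–6 12] → take 1–7 (2); add 7.
Step 5: frontier [1–2 3, 5–6 12, 4–7 12] → take 1–2 (3); add 2.
Step 6: frontier [2–5 3, 5–6 12, 4–7 12] → take 2–5 (3); add 5.
Step 7: frontier [4–7 12] → take 4–7 (12); add 4.
Vertex order: 6, 8, 3, 1, 7, 2, 5, 4. The 4th vertex is 1.

1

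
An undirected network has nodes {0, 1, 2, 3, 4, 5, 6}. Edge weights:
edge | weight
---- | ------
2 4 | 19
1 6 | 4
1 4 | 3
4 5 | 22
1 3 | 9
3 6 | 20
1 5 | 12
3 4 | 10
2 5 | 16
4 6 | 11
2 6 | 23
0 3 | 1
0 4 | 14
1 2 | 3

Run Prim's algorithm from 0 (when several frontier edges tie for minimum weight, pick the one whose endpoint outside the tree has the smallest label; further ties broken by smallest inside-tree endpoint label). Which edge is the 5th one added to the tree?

Prim's algorithm from 0:
Step 1: cheapest edge leaving the tree is 0 3 (1); add 3.
Step 2: cheapest edge leaving the tree is 1 3 (9); add 1.
Step 3: cheapest edge leaving the tree is 1 2 (3); add 2.
Step 4: cheapest edge leaving the tree is 1 4 (3); add 4.
Step 5: cheapest edge leaving the tree is 1 6 (4); add 6.
Step 6: cheapest edge leaving the tree is 1 5 (12); add 5.
The 5th edge added is 1 6.

1-6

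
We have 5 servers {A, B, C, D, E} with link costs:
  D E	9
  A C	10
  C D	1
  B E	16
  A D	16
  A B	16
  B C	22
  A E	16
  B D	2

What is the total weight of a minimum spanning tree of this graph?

Kruskal: consider edges lightest-first.
C D (1): add — endpoints in different components.
B D (2): add — endpoints in different components.
D E (9): add — endpoints in different components.
A C (10): add — endpoints in different components.
MST edges: C D, B D, D E, A C; total weight 1+2+9+10 = 22.

22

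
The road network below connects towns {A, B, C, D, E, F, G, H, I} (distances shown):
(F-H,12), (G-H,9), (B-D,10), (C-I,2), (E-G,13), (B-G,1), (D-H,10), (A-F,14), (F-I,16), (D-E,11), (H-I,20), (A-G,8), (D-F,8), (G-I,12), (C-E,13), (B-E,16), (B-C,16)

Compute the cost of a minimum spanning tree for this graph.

Kruskal: consider edges lightest-first.
B-G (1): add — endpoints in different components.
C-I (2): add — endpoints in different components.
A-G (8): add — endpoints in different components.
D-F (8): add — endpoints in different components.
G-H (9): add — endpoints in different components.
B-D (10): add — endpoints in different components.
D-H (10): skip — D and H already connected.
D-E (11): add — endpoints in different components.
F-H (12): skip — F and H already connected.
G-I (12): add — endpoints in different components.
MST edges: B-G, C-I, A-G, D-F, G-H, B-D, D-E, G-I; total weight 1+2+8+8+9+10+11+12 = 61.

61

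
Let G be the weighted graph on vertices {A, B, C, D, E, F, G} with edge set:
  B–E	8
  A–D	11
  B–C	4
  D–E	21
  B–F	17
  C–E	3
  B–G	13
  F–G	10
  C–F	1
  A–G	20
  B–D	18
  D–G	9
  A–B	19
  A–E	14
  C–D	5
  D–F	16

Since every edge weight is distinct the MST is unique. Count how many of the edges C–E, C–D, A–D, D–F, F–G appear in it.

3

Kruskal: consider edges lightest-first.
C–F (1): add — endpoints in different components.
C–E (3): add — endpoints in different components.
B–C (4): add — endpoints in different components.
C–D (5): add — endpoints in different components.
B–E (8): skip — B and E already connected.
D–G (9): add — endpoints in different components.
F–G (10): skip — F and G already connected.
A–D (11): add — endpoints in different components.
MST edge set: {C–F, C–E, B–C, C–D, D–G, A–D}.
Of the listed edges, {C–E, C–D, A–D} are in the MST → 3.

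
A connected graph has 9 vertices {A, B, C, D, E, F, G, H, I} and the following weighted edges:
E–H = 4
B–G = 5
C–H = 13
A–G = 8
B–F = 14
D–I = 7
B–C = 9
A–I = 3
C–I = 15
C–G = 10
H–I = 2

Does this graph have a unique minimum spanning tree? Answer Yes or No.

Yes

Sort edges by weight, then run Kruskal:
H–I (2): add — endpoints in different components.
A–I (3): add — endpoints in different components.
E–H (4): add — endpoints in different components.
B–G (5): add — endpoints in different components.
D–I (7): add — endpoints in different components.
A–G (8): add — endpoints in different components.
B–C (9): add — endpoints in different components.
C–G (10): skip — C and G already connected.
C–H (13): skip — C and H already connected.
B–F (14): add — endpoints in different components.
Every non-tree edge has weight strictly greater than the heaviest edge on the tree path between its endpoints, so the MST is unique.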